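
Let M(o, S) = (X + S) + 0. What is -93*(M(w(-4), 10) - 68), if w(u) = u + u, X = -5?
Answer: 5859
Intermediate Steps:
w(u) = 2*u
M(o, S) = -5 + S (M(o, S) = (-5 + S) + 0 = -5 + S)
-93*(M(w(-4), 10) - 68) = -93*((-5 + 10) - 68) = -93*(5 - 68) = -93*(-63) = 5859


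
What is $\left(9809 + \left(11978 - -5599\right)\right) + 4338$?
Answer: $31724$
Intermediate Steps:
$\left(9809 + \left(11978 - -5599\right)\right) + 4338 = \left(9809 + \left(11978 + 5599\right)\right) + 4338 = \left(9809 + 17577\right) + 4338 = 27386 + 4338 = 31724$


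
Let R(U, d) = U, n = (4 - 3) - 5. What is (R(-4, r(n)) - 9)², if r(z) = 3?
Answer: 169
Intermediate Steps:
n = -4 (n = 1 - 5 = -4)
(R(-4, r(n)) - 9)² = (-4 - 9)² = (-13)² = 169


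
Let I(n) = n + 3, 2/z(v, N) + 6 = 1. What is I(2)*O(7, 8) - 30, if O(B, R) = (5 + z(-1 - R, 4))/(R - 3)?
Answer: -127/5 ≈ -25.400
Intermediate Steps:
z(v, N) = -⅖ (z(v, N) = 2/(-6 + 1) = 2/(-5) = 2*(-⅕) = -⅖)
I(n) = 3 + n
O(B, R) = 23/(5*(-3 + R)) (O(B, R) = (5 - ⅖)/(R - 3) = 23/(5*(-3 + R)))
I(2)*O(7, 8) - 30 = (3 + 2)*(23/(5*(-3 + 8))) - 30 = 5*((23/5)/5) - 30 = 5*((23/5)*(⅕)) - 30 = 5*(23/25) - 30 = 23/5 - 30 = -127/5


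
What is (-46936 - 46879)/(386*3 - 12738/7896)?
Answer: -24692108/304361 ≈ -81.128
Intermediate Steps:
(-46936 - 46879)/(386*3 - 12738/7896) = -93815/(1158 - 12738*1/7896) = -93815/(1158 - 2123/1316) = -93815/1521805/1316 = -93815*1316/1521805 = -24692108/304361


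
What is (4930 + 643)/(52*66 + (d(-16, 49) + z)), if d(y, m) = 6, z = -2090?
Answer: 5573/1348 ≈ 4.1343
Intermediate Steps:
(4930 + 643)/(52*66 + (d(-16, 49) + z)) = (4930 + 643)/(52*66 + (6 - 2090)) = 5573/(3432 - 2084) = 5573/1348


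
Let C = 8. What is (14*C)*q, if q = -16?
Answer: -1792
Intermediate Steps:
(14*C)*q = (14*8)*(-16) = 112*(-16) = -1792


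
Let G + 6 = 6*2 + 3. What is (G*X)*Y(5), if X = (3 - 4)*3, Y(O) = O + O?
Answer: -270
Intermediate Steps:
Y(O) = 2*O
X = -3 (X = -1*3 = -3)
G = 9 (G = -6 + (6*2 + 3) = -6 + (12 + 3) = -6 + 15 = 9)
(G*X)*Y(5) = (9*(-3))*(2*5) = -27*10 = -270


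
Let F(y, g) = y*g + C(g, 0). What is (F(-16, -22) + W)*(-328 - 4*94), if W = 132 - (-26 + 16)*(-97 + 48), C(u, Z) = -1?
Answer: 4928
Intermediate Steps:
F(y, g) = -1 + g*y (F(y, g) = y*g - 1 = g*y - 1 = -1 + g*y)
W = -358 (W = 132 - (-10)*(-49) = 132 - 1*490 = 132 - 490 = -358)
(F(-16, -22) + W)*(-328 - 4*94) = ((-1 - 22*(-16)) - 358)*(-328 - 4*94) = ((-1 + 352) - 358)*(-328 - 376) = (351 - 358)*(-704) = -7*(-704) = 4928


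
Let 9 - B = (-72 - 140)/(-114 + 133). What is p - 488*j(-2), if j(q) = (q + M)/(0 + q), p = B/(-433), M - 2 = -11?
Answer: -22081651/8227 ≈ -2684.0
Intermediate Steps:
M = -9 (M = 2 - 11 = -9)
B = 383/19 (B = 9 - (-72 - 140)/(-114 + 133) = 9 - (-212)/19 = 9 - 1*(-212/19) = 9 + 212/19 = 383/19 ≈ 20.158)
p = -383/8227 (p = (383/19)/(-433) = (383/19)*(-1/433) = -383/8227 ≈ -0.046554)
j(q) = (-9 + q)/q (j(q) = (q - 9)/(0 + q) = (-9 + q)/q)
p - 488*j(-2) = -383/8227 - 488*(-9 - 2)/(-2) = -383/8227 - (-244)*(-11) = -383/8227 - 488*11/2 = -383/8227 - 2684 = -22081651/8227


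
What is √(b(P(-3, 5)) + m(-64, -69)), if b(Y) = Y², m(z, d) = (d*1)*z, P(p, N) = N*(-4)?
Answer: 4*√301 ≈ 69.397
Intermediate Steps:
P(p, N) = -4*N
m(z, d) = d*z
√(b(P(-3, 5)) + m(-64, -69)) = √((-4*5)² - 69*(-64)) = √((-20)² + 4416) = √(400 + 4416) = √4816 = 4*√301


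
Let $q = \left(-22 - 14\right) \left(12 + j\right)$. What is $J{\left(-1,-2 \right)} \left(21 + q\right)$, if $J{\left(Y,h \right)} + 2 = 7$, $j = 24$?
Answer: $-6375$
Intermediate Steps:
$J{\left(Y,h \right)} = 5$ ($J{\left(Y,h \right)} = -2 + 7 = 5$)
$q = -1296$ ($q = \left(-22 - 14\right) \left(12 + 24\right) = \left(-36\right) 36 = -1296$)
$J{\left(-1,-2 \right)} \left(21 + q\right) = 5 \left(21 - 1296\right) = 5 \left(-1275\right) = -6375$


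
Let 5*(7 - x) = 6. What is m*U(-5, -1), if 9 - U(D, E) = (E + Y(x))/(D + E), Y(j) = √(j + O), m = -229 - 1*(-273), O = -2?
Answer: 1166/3 + 22*√95/15 ≈ 402.96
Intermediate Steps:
x = 29/5 (x = 7 - ⅕*6 = 7 - 6/5 = 29/5 ≈ 5.8000)
m = 44 (m = -229 + 273 = 44)
Y(j) = √(-2 + j) (Y(j) = √(j - 2) = √(-2 + j))
U(D, E) = 9 - (E + √95/5)/(D + E) (U(D, E) = 9 - (E + √(-2 + 29/5))/(D + E) = 9 - (E + √(19/5))/(D + E) = 9 - (E + √95/5)/(D + E))
m*U(-5, -1) = 44*((8*(-1) + 9*(-5) - √95/5)/(-5 - 1)) = 44*((-8 - 45 - √95/5)/(-6)) = 44*(-(-53 - √95/5)/6) = 44*(53/6 + √95/30) = 1166/3 + 22*√95/15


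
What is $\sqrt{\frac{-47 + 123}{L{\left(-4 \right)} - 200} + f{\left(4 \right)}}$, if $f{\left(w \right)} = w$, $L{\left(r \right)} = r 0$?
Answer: $\frac{\sqrt{362}}{10} \approx 1.9026$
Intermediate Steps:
$L{\left(r \right)} = 0$
$\sqrt{\frac{-47 + 123}{L{\left(-4 \right)} - 200} + f{\left(4 \right)}} = \sqrt{\frac{-47 + 123}{0 - 200} + 4} = \sqrt{\frac{76}{-200} + 4} = \sqrt{76 \left(- \frac{1}{200}\right) + 4} = \sqrt{- \frac{19}{50} + 4} = \sqrt{\frac{181}{50}} = \frac{\sqrt{362}}{10}$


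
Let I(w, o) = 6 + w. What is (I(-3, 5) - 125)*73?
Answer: -8906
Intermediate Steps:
(I(-3, 5) - 125)*73 = ((6 - 3) - 125)*73 = (3 - 125)*73 = -122*73 = -8906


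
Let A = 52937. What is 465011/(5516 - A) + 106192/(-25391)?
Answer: -16842825133/1204066611 ≈ -13.988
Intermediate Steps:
465011/(5516 - A) + 106192/(-25391) = 465011/(5516 - 1*52937) + 106192/(-25391) = 465011/(5516 - 52937) + 106192*(-1/25391) = 465011/(-47421) - 106192/25391 = 465011*(-1/47421) - 106192/25391 = -465011/47421 - 106192/25391 = -16842825133/1204066611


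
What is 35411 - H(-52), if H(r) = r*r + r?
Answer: 32759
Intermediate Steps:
H(r) = r + r² (H(r) = r² + r = r + r²)
35411 - H(-52) = 35411 - (-52)*(1 - 52) = 35411 - (-52)*(-51) = 35411 - 1*2652 = 35411 - 2652 = 32759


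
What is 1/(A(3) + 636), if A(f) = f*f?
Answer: 1/645 ≈ 0.0015504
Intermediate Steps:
A(f) = f²
1/(A(3) + 636) = 1/(3² + 636) = 1/(9 + 636) = 1/645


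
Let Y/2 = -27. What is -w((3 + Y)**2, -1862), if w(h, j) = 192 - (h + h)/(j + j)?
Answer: -360105/1862 ≈ -193.40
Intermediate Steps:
Y = -54 (Y = 2*(-27) = -54)
w(h, j) = 192 - h/j (w(h, j) = 192 - 2*h/(2*j) = 192 - 2*h*1/(2*j) = 192 - h/j)
-w((3 + Y)**2, -1862) = -(192 - 1*(3 - 54)**2/(-1862)) = -(192 - 1*(-51)**2*(-1/1862)) = -(192 - 1*2601*(-1/1862)) = -(192 + 2601/1862) = -1*360105/1862 = -360105/1862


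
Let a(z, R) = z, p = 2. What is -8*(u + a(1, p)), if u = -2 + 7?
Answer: -48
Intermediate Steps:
u = 5
-8*(u + a(1, p)) = -8*(5 + 1) = -8*6 = -48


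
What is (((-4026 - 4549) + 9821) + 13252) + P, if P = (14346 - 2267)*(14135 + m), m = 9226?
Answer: 282192017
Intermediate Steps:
P = 282177519 (P = (14346 - 2267)*(14135 + 9226) = 12079*23361 = 282177519)
(((-4026 - 4549) + 9821) + 13252) + P = (((-4026 - 4549) + 9821) + 13252) + 282177519 = ((-8575 + 9821) + 13252) + 282177519 = (1246 + 13252) + 282177519 = 14498 + 282177519 = 282192017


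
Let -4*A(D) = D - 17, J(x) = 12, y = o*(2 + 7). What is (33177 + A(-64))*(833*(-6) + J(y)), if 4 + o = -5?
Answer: -331042977/2 ≈ -1.6552e+8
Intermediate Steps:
o = -9 (o = -4 - 5 = -9)
y = -81 (y = -9*(2 + 7) = -9*9 = -81)
A(D) = 17/4 - D/4 (A(D) = -(D - 17)/4 = -(-17 + D)/4 = 17/4 - D/4)
(33177 + A(-64))*(833*(-6) + J(y)) = (33177 + (17/4 - ¼*(-64)))*(833*(-6) + 12) = (33177 + (17/4 + 16))*(-4998 + 12) = (33177 + 81/4)*(-4986) = (132789/4)*(-4986) = -331042977/2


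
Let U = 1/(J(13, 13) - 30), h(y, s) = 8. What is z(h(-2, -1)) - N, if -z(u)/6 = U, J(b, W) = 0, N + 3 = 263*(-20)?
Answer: 26316/5 ≈ 5263.2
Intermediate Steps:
N = -5263 (N = -3 + 263*(-20) = -3 - 5260 = -5263)
U = -1/30 (U = 1/(0 - 30) = 1/(-30) = -1/30 ≈ -0.033333)
z(u) = ⅕ (z(u) = -6*(-1/30) = ⅕)
z(h(-2, -1)) - N = ⅕ - 1*(-5263) = ⅕ + 5263 = 26316/5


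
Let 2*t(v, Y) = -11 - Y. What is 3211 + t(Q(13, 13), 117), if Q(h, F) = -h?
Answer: 3147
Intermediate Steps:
t(v, Y) = -11/2 - Y/2 (t(v, Y) = (-11 - Y)/2 = -11/2 - Y/2)
3211 + t(Q(13, 13), 117) = 3211 + (-11/2 - ½*117) = 3211 + (-11/2 - 117/2) = 3211 - 64 = 3147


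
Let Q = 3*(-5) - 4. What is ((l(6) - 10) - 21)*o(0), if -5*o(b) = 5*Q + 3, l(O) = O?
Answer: -460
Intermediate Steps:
Q = -19 (Q = -15 - 4 = -19)
o(b) = 92/5 (o(b) = -(5*(-19) + 3)/5 = -(-95 + 3)/5 = -⅕*(-92) = 92/5)
((l(6) - 10) - 21)*o(0) = ((6 - 10) - 21)*(92/5) = (-4 - 21)*(92/5) = -25*92/5 = -460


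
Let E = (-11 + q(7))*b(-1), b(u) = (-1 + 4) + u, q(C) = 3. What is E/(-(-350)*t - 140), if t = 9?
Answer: -8/1505 ≈ -0.0053156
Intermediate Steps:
b(u) = 3 + u
E = -16 (E = (-11 + 3)*(3 - 1) = -8*2 = -16)
E/(-(-350)*t - 140) = -16/(-(-350)*9 - 140) = -16/(-70*(-45) - 140) = -16/(3150 - 140) = -16/3010 = -16*1/3010 = -8/1505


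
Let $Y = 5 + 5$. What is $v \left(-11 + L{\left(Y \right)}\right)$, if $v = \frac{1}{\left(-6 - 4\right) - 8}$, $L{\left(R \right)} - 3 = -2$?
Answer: $\frac{5}{9} \approx 0.55556$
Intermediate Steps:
$Y = 10$
$L{\left(R \right)} = 1$ ($L{\left(R \right)} = 3 - 2 = 1$)
$v = - \frac{1}{18}$ ($v = \frac{1}{-10 - 8} = \frac{1}{-18} = - \frac{1}{18} \approx -0.055556$)
$v \left(-11 + L{\left(Y \right)}\right) = - \frac{-11 + 1}{18} = \left(- \frac{1}{18}\right) \left(-10\right) = \frac{5}{9}$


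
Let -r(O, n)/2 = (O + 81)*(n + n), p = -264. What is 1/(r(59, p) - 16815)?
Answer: 1/131025 ≈ 7.6321e-6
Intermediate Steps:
r(O, n) = -4*n*(81 + O) (r(O, n) = -2*(O + 81)*(n + n) = -2*(81 + O)*2*n = -4*n*(81 + O))
1/(r(59, p) - 16815) = 1/(-4*(-264)*(81 + 59) - 16815) = 1/(-4*(-264)*140 - 16815) = 1/(147840 - 16815) = 1/131025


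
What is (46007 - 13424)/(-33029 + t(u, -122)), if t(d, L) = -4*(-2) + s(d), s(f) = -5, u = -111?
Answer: -32583/33026 ≈ -0.98659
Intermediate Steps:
t(d, L) = 3 (t(d, L) = -4*(-2) - 5 = 8 - 5 = 3)
(46007 - 13424)/(-33029 + t(u, -122)) = (46007 - 13424)/(-33029 + 3) = 32583/(-33026) = 32583*(-1/33026) = -32583/33026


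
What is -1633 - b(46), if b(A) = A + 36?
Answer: -1715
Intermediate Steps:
b(A) = 36 + A
-1633 - b(46) = -1633 - (36 + 46) = -1633 - 1*82 = -1633 - 82 = -1715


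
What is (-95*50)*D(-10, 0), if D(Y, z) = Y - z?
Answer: 47500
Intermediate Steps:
(-95*50)*D(-10, 0) = (-95*50)*(-10 - 1*0) = -4750*(-10 + 0) = -4750*(-10) = 47500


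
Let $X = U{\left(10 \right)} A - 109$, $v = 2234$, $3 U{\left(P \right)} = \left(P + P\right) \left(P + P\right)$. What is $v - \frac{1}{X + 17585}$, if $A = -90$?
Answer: $\frac{12233383}{5476} \approx 2234.0$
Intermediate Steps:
$U{\left(P \right)} = \frac{4 P^{2}}{3}$ ($U{\left(P \right)} = \frac{\left(P + P\right) \left(P + P\right)}{3} = \frac{2 P 2 P}{3} = \frac{4 P^{2}}{3}$)
$X = -12109$ ($X = \frac{4 \cdot 10^{2}}{3} \left(-90\right) - 109 = \frac{4}{3} \cdot 100 \left(-90\right) - 109 = \frac{400}{3} \left(-90\right) - 109 = -12000 - 109 = -12109$)
$v - \frac{1}{X + 17585} = 2234 - \frac{1}{-12109 + 17585} = 2234 - \frac{1}{5476} = \frac{12233383}{5476}$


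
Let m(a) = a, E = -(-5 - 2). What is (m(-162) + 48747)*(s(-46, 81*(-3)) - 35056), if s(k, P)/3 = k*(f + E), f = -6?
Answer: -1709900490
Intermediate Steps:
E = 7 (E = -1*(-7) = 7)
s(k, P) = 3*k (s(k, P) = 3*(k*(-6 + 7)) = 3*(k*1) = 3*k)
(m(-162) + 48747)*(s(-46, 81*(-3)) - 35056) = (-162 + 48747)*(3*(-46) - 35056) = 48585*(-138 - 35056) = 48585*(-35194) = -1709900490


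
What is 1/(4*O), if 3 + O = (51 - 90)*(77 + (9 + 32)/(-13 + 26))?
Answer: -1/12516 ≈ -7.9898e-5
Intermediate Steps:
O = -3129 (O = -3 + (51 - 90)*(77 + (9 + 32)/(-13 + 26)) = -3 - 39*(77 + 41/13) = -3 - 39*1042/13 = -3 - 3126 = -3129)
1/(4*O) = 1/(4*(-3129)) = 1/(-12516) = -1/12516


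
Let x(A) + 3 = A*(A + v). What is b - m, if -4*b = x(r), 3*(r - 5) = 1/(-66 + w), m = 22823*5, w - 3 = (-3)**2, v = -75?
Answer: -11970082639/104976 ≈ -1.1403e+5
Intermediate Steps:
w = 12 (w = 3 + (-3)**2 = 3 + 9 = 12)
m = 114115
r = 809/162 (r = 5 + 1/(3*(-66 + 12)) = 5 + (1/3)/(-54) = 5 + (1/3)*(-1/54) = 5 - 1/162 = 809/162 ≈ 4.9938)
x(A) = -3 + A*(-75 + A) (x(A) = -3 + A*(A - 75) = -3 + A*(-75 + A))
b = 9253601/104976 (b = -(-3 + (809/162)**2 - 75*809/162)/4 = -(-3 + 654481/26244 - 20225/54)/4 = -1/4*(-9253601/26244) = 9253601/104976 ≈ 88.150)
b - m = 9253601/104976 - 1*114115 = 9253601/104976 - 114115 = -11970082639/104976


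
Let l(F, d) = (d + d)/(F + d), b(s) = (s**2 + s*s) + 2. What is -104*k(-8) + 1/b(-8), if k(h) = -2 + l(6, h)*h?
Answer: 892321/130 ≈ 6864.0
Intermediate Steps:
b(s) = 2 + 2*s**2 (b(s) = (s**2 + s**2) + 2 = 2*s**2 + 2 = 2 + 2*s**2)
l(F, d) = 2*d/(F + d) (l(F, d) = (2*d)/(F + d) = 2*d/(F + d))
k(h) = -2 + 2*h**2/(6 + h) (k(h) = -2 + (2*h/(6 + h))*h = -2 + 2*h**2/(6 + h))
-104*k(-8) + 1/b(-8) = -208*(-6 + (-8)**2 - 1*(-8))/(6 - 8) + 1/(2 + 2*(-8)**2) = -208*(-6 + 64 + 8)/(-2) + 1/(2 + 2*64) = -208*(-1)*66/2 + 1/(2 + 128) = -104*(-66) + 1/130 = 6864 + 1/130 = 892321/130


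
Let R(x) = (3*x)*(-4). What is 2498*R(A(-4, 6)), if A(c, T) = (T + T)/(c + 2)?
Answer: 179856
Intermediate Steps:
A(c, T) = 2*T/(2 + c) (A(c, T) = (2*T)/(2 + c) = 2*T/(2 + c))
R(x) = -12*x
2498*R(A(-4, 6)) = 2498*(-24*6/(2 - 4)) = 2498*(-24*6/(-2)) = 2498*(-24*6*(-1)/2) = 2498*(-12*(-6)) = 2498*72 = 179856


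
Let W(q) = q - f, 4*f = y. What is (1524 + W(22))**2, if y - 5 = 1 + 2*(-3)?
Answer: 2390116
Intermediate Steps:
y = 0 (y = 5 + (1 + 2*(-3)) = 5 + (1 - 6) = 5 - 5 = 0)
f = 0 (f = (1/4)*0 = 0)
W(q) = q (W(q) = q - 1*0 = q + 0 = q)
(1524 + W(22))**2 = (1524 + 22)**2 = 1546**2 = 2390116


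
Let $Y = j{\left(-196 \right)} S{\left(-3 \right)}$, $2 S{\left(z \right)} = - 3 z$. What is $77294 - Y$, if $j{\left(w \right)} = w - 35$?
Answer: $\frac{156667}{2} \approx 78334.0$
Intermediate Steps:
$j{\left(w \right)} = -35 + w$ ($j{\left(w \right)} = w - 35 = -35 + w$)
$S{\left(z \right)} = - \frac{3 z}{2}$ ($S{\left(z \right)} = \frac{\left(-3\right) z}{2} = - \frac{3 z}{2}$)
$Y = - \frac{2079}{2}$ ($Y = \left(-35 - 196\right) \left(\left(- \frac{3}{2}\right) \left(-3\right)\right) = \left(-231\right) \frac{9}{2} = - \frac{2079}{2} \approx -1039.5$)
$77294 - Y = 77294 - - \frac{2079}{2} = 77294 + \frac{2079}{2} = \frac{156667}{2}$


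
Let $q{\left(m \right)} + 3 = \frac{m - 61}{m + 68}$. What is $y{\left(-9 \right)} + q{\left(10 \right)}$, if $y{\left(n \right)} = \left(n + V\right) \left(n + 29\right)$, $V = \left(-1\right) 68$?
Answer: $- \frac{40135}{26} \approx -1543.7$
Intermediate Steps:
$V = -68$
$q{\left(m \right)} = -3 + \frac{-61 + m}{68 + m}$ ($q{\left(m \right)} = -3 + \frac{m - 61}{m + 68} = -3 + \frac{-61 + m}{68 + m}$)
$y{\left(n \right)} = \left(-68 + n\right) \left(29 + n\right)$ ($y{\left(n \right)} = \left(n - 68\right) \left(n + 29\right) = \left(-68 + n\right) \left(29 + n\right)$)
$y{\left(-9 \right)} + q{\left(10 \right)} = \left(-1972 + \left(-9\right)^{2} - -351\right) + \frac{-265 - 20}{68 + 10} = \left(-1972 + 81 + 351\right) + \frac{-265 - 20}{78} = -1540 + \frac{1}{78} \left(-285\right) = -1540 - \frac{95}{26} = - \frac{40135}{26}$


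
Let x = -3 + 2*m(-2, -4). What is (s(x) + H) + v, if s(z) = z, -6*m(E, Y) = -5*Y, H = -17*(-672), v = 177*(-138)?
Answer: -39035/3 ≈ -13012.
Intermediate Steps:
v = -24426
H = 11424
m(E, Y) = 5*Y/6 (m(E, Y) = -(-5)*Y/6 = 5*Y/6)
x = -29/3 (x = -3 + 2*((⅚)*(-4)) = -3 + 2*(-10/3) = -3 - 20/3 = -29/3 ≈ -9.6667)
(s(x) + H) + v = (-29/3 + 11424) - 24426 = 34243/3 - 24426 = -39035/3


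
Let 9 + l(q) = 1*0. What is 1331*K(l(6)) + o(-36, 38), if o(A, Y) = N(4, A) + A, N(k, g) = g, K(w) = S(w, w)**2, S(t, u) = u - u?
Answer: -72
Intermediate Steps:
S(t, u) = 0
l(q) = -9 (l(q) = -9 + 1*0 = -9 + 0 = -9)
K(w) = 0 (K(w) = 0**2 = 0)
o(A, Y) = 2*A (o(A, Y) = A + A = 2*A)
1331*K(l(6)) + o(-36, 38) = 1331*0 + 2*(-36) = 0 - 72 = -72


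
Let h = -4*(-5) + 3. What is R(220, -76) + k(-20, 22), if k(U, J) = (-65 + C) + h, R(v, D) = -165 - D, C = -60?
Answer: -191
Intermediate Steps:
h = 23 (h = 20 + 3 = 23)
k(U, J) = -102 (k(U, J) = (-65 - 60) + 23 = -125 + 23 = -102)
R(220, -76) + k(-20, 22) = (-165 - 1*(-76)) - 102 = (-165 + 76) - 102 = -89 - 102 = -191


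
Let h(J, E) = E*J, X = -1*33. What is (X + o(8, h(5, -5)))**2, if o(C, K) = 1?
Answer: 1024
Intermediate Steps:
X = -33
(X + o(8, h(5, -5)))**2 = (-33 + 1)**2 = (-32)**2 = 1024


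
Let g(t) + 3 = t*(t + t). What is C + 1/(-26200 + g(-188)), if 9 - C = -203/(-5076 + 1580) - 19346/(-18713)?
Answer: 23014534844993/2910237526280 ≈ 7.9081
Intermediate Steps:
g(t) = -3 + 2*t² (g(t) = -3 + t*(t + t) = -3 + t*(2*t) = -3 + 2*t²)
C = 517353477/65420648 (C = 9 - (-203/(-5076 + 1580) - 19346/(-18713)) = 9 - (-203/(-3496) - 19346*(-1/18713)) = 9 - (-203*(-1/3496) + 19346/18713) = 9 - (203/3496 + 19346/18713) = 9 - 1*71432355/65420648 = 9 - 71432355/65420648 = 517353477/65420648 ≈ 7.9081)
C + 1/(-26200 + g(-188)) = 517353477/65420648 + 1/(-26200 + (-3 + 2*(-188)²)) = 517353477/65420648 + 1/(-26200 + (-3 + 2*35344)) = 517353477/65420648 + 1/(-26200 + (-3 + 70688)) = 517353477/65420648 + 1/(-26200 + 70685) = 517353477/65420648 + 1/44485 = 23014534844993/2910237526280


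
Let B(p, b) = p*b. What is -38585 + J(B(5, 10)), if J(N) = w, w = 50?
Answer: -38535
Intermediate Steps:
B(p, b) = b*p
J(N) = 50
-38585 + J(B(5, 10)) = -38585 + 50 = -38535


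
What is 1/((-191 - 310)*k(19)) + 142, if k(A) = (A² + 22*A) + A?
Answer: 56771315/399798 ≈ 142.00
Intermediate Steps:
k(A) = A² + 23*A
1/((-191 - 310)*k(19)) + 142 = 1/((-191 - 310)*((19*(23 + 19)))) + 142 = 1/((-501)*((19*42))) + 142 = -1/501/798 + 142 = -1/501*1/798 + 142 = -1/399798 + 142 = 56771315/399798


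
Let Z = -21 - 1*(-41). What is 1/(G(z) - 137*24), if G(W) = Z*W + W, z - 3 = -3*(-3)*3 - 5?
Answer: -1/2763 ≈ -0.00036193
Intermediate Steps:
Z = 20 (Z = -21 + 41 = 20)
z = 25 (z = 3 + (-3*(-3)*3 - 5) = 3 + (9*3 - 5) = 3 + (27 - 5) = 3 + 22 = 25)
G(W) = 21*W (G(W) = 20*W + W = 21*W)
1/(G(z) - 137*24) = 1/(21*25 - 137*24) = 1/(525 - 3288) = 1/(-2763) = -1/2763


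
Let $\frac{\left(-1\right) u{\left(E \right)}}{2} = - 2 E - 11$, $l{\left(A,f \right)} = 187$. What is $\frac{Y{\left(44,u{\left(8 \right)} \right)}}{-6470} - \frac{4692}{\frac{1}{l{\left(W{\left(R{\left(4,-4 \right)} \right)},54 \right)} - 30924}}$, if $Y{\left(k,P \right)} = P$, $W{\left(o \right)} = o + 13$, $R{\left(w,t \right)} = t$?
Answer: $\frac{466545242913}{3235} \approx 1.4422 \cdot 10^{8}$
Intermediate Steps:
$W{\left(o \right)} = 13 + o$
$u{\left(E \right)} = 22 + 4 E$ ($u{\left(E \right)} = - 2 \left(- 2 E - 11\right) = - 2 \left(-11 - 2 E\right) = 22 + 4 E$)
$\frac{Y{\left(44,u{\left(8 \right)} \right)}}{-6470} - \frac{4692}{\frac{1}{l{\left(W{\left(R{\left(4,-4 \right)} \right)},54 \right)} - 30924}} = \frac{22 + 4 \cdot 8}{-6470} - \frac{4692}{\frac{1}{187 - 30924}} = \left(22 + 32\right) \left(- \frac{1}{6470}\right) - \frac{4692}{\frac{1}{-30737}} = 54 \left(- \frac{1}{6470}\right) - \frac{4692}{- \frac{1}{30737}} = - \frac{27}{3235} - -144218004 = - \frac{27}{3235} + 144218004 = \frac{466545242913}{3235}$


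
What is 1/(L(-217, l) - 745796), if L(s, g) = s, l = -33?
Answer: -1/746013 ≈ -1.3405e-6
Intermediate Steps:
1/(L(-217, l) - 745796) = 1/(-217 - 745796) = 1/(-746013) = -1/746013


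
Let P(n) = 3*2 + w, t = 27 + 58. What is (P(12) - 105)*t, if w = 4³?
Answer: -2975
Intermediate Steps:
t = 85
w = 64
P(n) = 70 (P(n) = 3*2 + 64 = 6 + 64 = 70)
(P(12) - 105)*t = (70 - 105)*85 = -35*85 = -2975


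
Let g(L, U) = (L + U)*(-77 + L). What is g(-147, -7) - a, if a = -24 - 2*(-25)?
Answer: 34470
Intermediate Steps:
g(L, U) = (-77 + L)*(L + U)
a = 26 (a = -24 + 50 = 26)
g(-147, -7) - a = ((-147)² - 77*(-147) - 77*(-7) - 147*(-7)) - 1*26 = (21609 + 11319 + 539 + 1029) - 26 = 34496 - 26 = 34470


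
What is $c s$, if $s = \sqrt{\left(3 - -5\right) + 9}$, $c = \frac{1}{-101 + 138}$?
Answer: $\frac{\sqrt{17}}{37} \approx 0.11144$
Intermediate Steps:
$c = \frac{1}{37} \approx 0.027027$
$s = \sqrt{17}$ ($s = \sqrt{\left(3 + 5\right) + 9} = \sqrt{8 + 9} = \sqrt{17} \approx 4.1231$)
$c s = \frac{\sqrt{17}}{37}$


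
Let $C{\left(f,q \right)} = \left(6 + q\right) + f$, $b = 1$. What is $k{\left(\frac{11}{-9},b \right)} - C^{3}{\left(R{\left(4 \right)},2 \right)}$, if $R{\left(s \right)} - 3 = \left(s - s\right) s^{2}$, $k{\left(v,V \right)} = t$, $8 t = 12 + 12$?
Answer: $-1328$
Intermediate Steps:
$t = 3$ ($t = \frac{12 + 12}{8} = \frac{1}{8} \cdot 24 = 3$)
$k{\left(v,V \right)} = 3$
$R{\left(s \right)} = 3$ ($R{\left(s \right)} = 3 + \left(s - s\right) s^{2} = 3 + 0 s^{2} = 3 + 0 = 3$)
$C{\left(f,q \right)} = 6 + f + q$
$k{\left(\frac{11}{-9},b \right)} - C^{3}{\left(R{\left(4 \right)},2 \right)} = 3 - \left(6 + 3 + 2\right)^{3} = 3 - 11^{3} = 3 - 1331 = -1328$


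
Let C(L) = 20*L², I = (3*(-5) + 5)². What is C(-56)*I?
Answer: 6272000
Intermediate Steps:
I = 100 (I = (-15 + 5)² = (-10)² = 100)
C(-56)*I = (20*(-56)²)*100 = (20*3136)*100 = 62720*100 = 6272000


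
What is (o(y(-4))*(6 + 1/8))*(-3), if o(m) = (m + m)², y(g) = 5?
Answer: -3675/2 ≈ -1837.5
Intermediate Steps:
o(m) = 4*m² (o(m) = (2*m)² = 4*m²)
(o(y(-4))*(6 + 1/8))*(-3) = ((4*5²)*(6 + 1/8))*(-3) = ((4*25)*(6 + ⅛))*(-3) = (100*(49/8))*(-3) = (1225/2)*(-3) = -3675/2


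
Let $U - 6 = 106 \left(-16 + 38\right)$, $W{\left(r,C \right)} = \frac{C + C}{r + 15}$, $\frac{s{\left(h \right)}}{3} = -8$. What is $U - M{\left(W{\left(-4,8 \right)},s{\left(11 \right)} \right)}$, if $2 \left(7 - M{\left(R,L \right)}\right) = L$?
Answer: $2319$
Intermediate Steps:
$s{\left(h \right)} = -24$ ($s{\left(h \right)} = 3 \left(-8\right) = -24$)
$W{\left(r,C \right)} = \frac{2 C}{15 + r}$
$M{\left(R,L \right)} = 7 - \frac{L}{2}$
$U = 2338$ ($U = 6 + 106 \left(-16 + 38\right) = 6 + 106 \cdot 22 = 6 + 2332 = 2338$)
$U - M{\left(W{\left(-4,8 \right)},s{\left(11 \right)} \right)} = 2338 - \left(7 - -12\right) = 2338 - \left(7 + 12\right) = 2338 - 19 = 2319$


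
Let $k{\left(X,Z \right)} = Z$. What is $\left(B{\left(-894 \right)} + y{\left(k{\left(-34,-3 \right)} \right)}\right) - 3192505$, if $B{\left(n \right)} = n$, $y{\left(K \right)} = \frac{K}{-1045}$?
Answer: $- \frac{3337101952}{1045} \approx -3.1934 \cdot 10^{6}$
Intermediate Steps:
$y{\left(K \right)} = - \frac{K}{1045}$ ($y{\left(K \right)} = K \left(- \frac{1}{1045}\right) = - \frac{K}{1045}$)
$\left(B{\left(-894 \right)} + y{\left(k{\left(-34,-3 \right)} \right)}\right) - 3192505 = \left(-894 - - \frac{3}{1045}\right) - 3192505 = \left(-894 + \frac{3}{1045}\right) - 3192505 = - \frac{934227}{1045} - 3192505 = - \frac{3337101952}{1045}$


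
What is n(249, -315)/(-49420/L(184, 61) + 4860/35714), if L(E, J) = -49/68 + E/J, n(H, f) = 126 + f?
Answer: 32139867879/3660557574230 ≈ 0.0087800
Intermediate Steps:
L(E, J) = -49/68 + E/J (L(E, J) = -49*1/68 + E/J = -49/68 + E/J)
n(249, -315)/(-49420/L(184, 61) + 4860/35714) = (126 - 315)/(-49420/(-49/68 + 184/61) + 4860/35714) = -189/(-49420/(-49/68 + 184*(1/61)) + 4860*(1/35714)) = -189/(-49420/(-49/68 + 184/61) + 2430/17857) = -189/(-49420/9523/4148 + 2430/17857) = -189/(-49420*4148/9523 + 2430/17857) = -189/(-204994160/9523 + 2430/17857) = -189/(-3660557574230/170052211) = -189*(-170052211/3660557574230) = 32139867879/3660557574230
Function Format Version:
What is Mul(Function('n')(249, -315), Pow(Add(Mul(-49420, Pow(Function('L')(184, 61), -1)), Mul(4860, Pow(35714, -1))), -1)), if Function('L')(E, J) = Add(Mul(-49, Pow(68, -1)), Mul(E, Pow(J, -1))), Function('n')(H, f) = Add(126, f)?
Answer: Rational(32139867879, 3660557574230) ≈ 0.0087800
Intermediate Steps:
Function('L')(E, J) = Add(Rational(-49, 68), Mul(E, Pow(J, -1))) (Function('L')(E, J) = Add(Mul(-49, Rational(1, 68)), Mul(E, Pow(J, -1))) = Add(Rational(-49, 68), Mul(E, Pow(J, -1))))
Mul(Function('n')(249, -315), Pow(Add(Mul(-49420, Pow(Function('L')(184, 61), -1)), Mul(4860, Pow(35714, -1))), -1)) = Mul(Add(126, -315), Pow(Add(Mul(-49420, Pow(Add(Rational(-49, 68), Mul(184, Pow(61, -1))), -1)), Mul(4860, Pow(35714, -1))), -1)) = Mul(-189, Pow(Add(Mul(-49420, Pow(Add(Rational(-49, 68), Mul(184, Rational(1, 61))), -1)), Mul(4860, Rational(1, 35714))), -1)) = Mul(-189, Pow(Add(Mul(-49420, Pow(Add(Rational(-49, 68), Rational(184, 61)), -1)), Rational(2430, 17857)), -1)) = Mul(-189, Pow(Add(Mul(-49420, Pow(Rational(9523, 4148), -1)), Rational(2430, 17857)), -1)) = Mul(-189, Pow(Add(Mul(-49420, Rational(4148, 9523)), Rational(2430, 17857)), -1)) = Mul(-189, Pow(Add(Rational(-204994160, 9523), Rational(2430, 17857)), -1)) = Mul(-189, Pow(Rational(-3660557574230, 170052211), -1)) = Mul(-189, Rational(-170052211, 3660557574230)) = Rational(32139867879, 3660557574230)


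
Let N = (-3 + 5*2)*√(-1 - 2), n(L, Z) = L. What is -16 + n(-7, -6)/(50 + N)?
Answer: (-112*√3 + 807*I)/(-50*I + 7*√3) ≈ -16.132 + 0.032063*I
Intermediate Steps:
N = 7*I*√3 (N = (-3 + 10)*√(-3) = 7*(I*√3) = 7*I*√3 ≈ 12.124*I)
-16 + n(-7, -6)/(50 + N) = -16 - 7/(50 + 7*I*√3)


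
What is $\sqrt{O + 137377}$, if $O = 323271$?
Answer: $2 \sqrt{115162} \approx 678.71$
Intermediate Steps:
$\sqrt{O + 137377} = \sqrt{323271 + 137377} = \sqrt{460648} = 2 \sqrt{115162}$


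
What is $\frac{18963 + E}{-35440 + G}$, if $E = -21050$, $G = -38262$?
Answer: $\frac{2087}{73702} \approx 0.028317$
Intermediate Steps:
$\frac{18963 + E}{-35440 + G} = \frac{18963 - 21050}{-35440 - 38262} = - \frac{2087}{-73702} = \left(-2087\right) \left(- \frac{1}{73702}\right) = \frac{2087}{73702}$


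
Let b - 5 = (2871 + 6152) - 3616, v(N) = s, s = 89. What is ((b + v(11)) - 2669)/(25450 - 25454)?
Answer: -708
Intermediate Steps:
v(N) = 89
b = 5412 (b = 5 + ((2871 + 6152) - 3616) = 5 + (9023 - 3616) = 5 + 5407 = 5412)
((b + v(11)) - 2669)/(25450 - 25454) = ((5412 + 89) - 2669)/(25450 - 25454) = (5501 - 2669)/(-4) = 2832*(-¼) = -708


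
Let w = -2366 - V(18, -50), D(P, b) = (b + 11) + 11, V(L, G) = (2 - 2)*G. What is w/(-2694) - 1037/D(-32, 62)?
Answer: -144163/12572 ≈ -11.467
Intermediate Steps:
V(L, G) = 0 (V(L, G) = 0*G = 0)
D(P, b) = 22 + b (D(P, b) = (11 + b) + 11 = 22 + b)
w = -2366 (w = -2366 - 1*0 = -2366 + 0 = -2366)
w/(-2694) - 1037/D(-32, 62) = -2366/(-2694) - 1037/(22 + 62) = -2366*(-1/2694) - 1037/84 = 1183/1347 - 1037*1/84 = 1183/1347 - 1037/84 = -144163/12572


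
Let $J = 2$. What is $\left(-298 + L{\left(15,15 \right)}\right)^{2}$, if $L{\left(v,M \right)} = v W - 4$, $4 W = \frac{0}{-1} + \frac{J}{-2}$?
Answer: $\frac{1495729}{16} \approx 93483.0$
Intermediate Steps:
$W = - \frac{1}{4}$ ($W = \frac{\frac{0}{-1} + \frac{2}{-2}}{4} = \frac{0 \left(-1\right) + 2 \left(- \frac{1}{2}\right)}{4} = \frac{0 - 1}{4} = \frac{1}{4} \left(-1\right) = - \frac{1}{4} \approx -0.25$)
$L{\left(v,M \right)} = -4 - \frac{v}{4}$ ($L{\left(v,M \right)} = v \left(- \frac{1}{4}\right) - 4 = - \frac{v}{4} - 4 = -4 - \frac{v}{4}$)
$\left(-298 + L{\left(15,15 \right)}\right)^{2} = \left(-298 - \frac{31}{4}\right)^{2} = \left(- \frac{1223}{4}\right)^{2} = \frac{1495729}{16}$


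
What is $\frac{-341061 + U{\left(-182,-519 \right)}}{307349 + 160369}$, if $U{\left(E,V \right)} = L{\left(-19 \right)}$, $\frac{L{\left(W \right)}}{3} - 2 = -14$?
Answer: $- \frac{113699}{155906} \approx -0.72928$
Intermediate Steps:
$L{\left(W \right)} = -36$ ($L{\left(W \right)} = 6 + 3 \left(-14\right) = 6 - 42 = -36$)
$U{\left(E,V \right)} = -36$
$\frac{-341061 + U{\left(-182,-519 \right)}}{307349 + 160369} = \frac{-341061 - 36}{307349 + 160369} = - \frac{341097}{467718} = \left(-341097\right) \frac{1}{467718} = - \frac{113699}{155906}$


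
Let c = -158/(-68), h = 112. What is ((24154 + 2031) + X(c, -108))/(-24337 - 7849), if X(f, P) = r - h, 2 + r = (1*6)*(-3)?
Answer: -26053/32186 ≈ -0.80945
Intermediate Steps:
c = 79/34 (c = -158*(-1/68) = 79/34 ≈ 2.3235)
r = -20 (r = -2 + (1*6)*(-3) = -2 + 6*(-3) = -2 - 18 = -20)
X(f, P) = -132 (X(f, P) = -20 - 1*112 = -20 - 112 = -132)
((24154 + 2031) + X(c, -108))/(-24337 - 7849) = ((24154 + 2031) - 132)/(-24337 - 7849) = (26185 - 132)/(-32186) = 26053*(-1/32186) = -26053/32186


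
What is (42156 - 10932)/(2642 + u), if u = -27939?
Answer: -31224/25297 ≈ -1.2343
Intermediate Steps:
(42156 - 10932)/(2642 + u) = (42156 - 10932)/(2642 - 27939) = 31224/(-25297) = 31224*(-1/25297) = -31224/25297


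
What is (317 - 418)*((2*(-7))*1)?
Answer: 1414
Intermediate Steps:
(317 - 418)*((2*(-7))*1) = -(-1414) = -101*(-14) = 1414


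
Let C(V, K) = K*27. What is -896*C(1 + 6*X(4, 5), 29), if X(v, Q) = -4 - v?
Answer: -701568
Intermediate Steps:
C(V, K) = 27*K
-896*C(1 + 6*X(4, 5), 29) = -24192*29 = -896*783 = -701568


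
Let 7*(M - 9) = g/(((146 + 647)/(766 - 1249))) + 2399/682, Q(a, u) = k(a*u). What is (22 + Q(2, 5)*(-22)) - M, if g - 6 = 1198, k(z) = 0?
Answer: 443917583/3785782 ≈ 117.26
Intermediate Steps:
g = 1204 (g = 6 + 1198 = 1204)
Q(a, u) = 0
M = -360630379/3785782 (M = 9 + (1204/(((146 + 647)/(766 - 1249))) + 2399/682)/7 = 9 + (1204/((793/(-483))) + 2399*(1/682))/7 = 9 + (1204/((793*(-1/483))) + 2399/682)/7 = 9 + (1204/(-793/483) + 2399/682)/7 = 9 + (1204*(-483/793) + 2399/682)/7 = 9 + (-581532/793 + 2399/682)/7 = 9 + (⅐)*(-394702417/540826) = 9 - 394702417/3785782 = -360630379/3785782 ≈ -95.259)
(22 + Q(2, 5)*(-22)) - M = (22 + 0*(-22)) - 1*(-360630379/3785782) = (22 + 0) + 360630379/3785782 = 22 + 360630379/3785782 = 443917583/3785782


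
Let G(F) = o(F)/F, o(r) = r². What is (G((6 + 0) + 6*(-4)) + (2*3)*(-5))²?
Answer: 2304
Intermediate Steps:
G(F) = F (G(F) = F²/F = F)
(G((6 + 0) + 6*(-4)) + (2*3)*(-5))² = (((6 + 0) + 6*(-4)) + (2*3)*(-5))² = ((6 - 24) + 6*(-5))² = (-18 - 30)² = (-48)² = 2304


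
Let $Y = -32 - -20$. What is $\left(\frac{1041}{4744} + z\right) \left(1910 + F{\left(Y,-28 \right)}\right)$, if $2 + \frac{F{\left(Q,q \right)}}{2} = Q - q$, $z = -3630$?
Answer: $- \frac{16685868951}{2372} \approx -7.0345 \cdot 10^{6}$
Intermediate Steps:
$Y = -12$ ($Y = -32 + 20 = -12$)
$F{\left(Q,q \right)} = -4 - 2 q + 2 Q$ ($F{\left(Q,q \right)} = -4 + 2 \left(Q - q\right) = -4 + \left(- 2 q + 2 Q\right) = -4 - 2 q + 2 Q$)
$\left(\frac{1041}{4744} + z\right) \left(1910 + F{\left(Y,-28 \right)}\right) = \left(\frac{1041}{4744} - 3630\right) \left(1910 - -28\right) = \left(1041 \cdot \frac{1}{4744} - 3630\right) \left(1910 - -28\right) = \left(\frac{1041}{4744} - 3630\right) \left(1910 + 28\right) = \left(- \frac{17219679}{4744}\right) 1938 = - \frac{16685868951}{2372}$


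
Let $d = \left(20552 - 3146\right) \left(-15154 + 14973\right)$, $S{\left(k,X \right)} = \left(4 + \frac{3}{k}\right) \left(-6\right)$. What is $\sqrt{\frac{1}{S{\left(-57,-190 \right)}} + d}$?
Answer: $\frac{i \sqrt{2835437438}}{30} \approx 1775.0 i$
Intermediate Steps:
$S{\left(k,X \right)} = -24 - \frac{18}{k}$
$d = -3150486$ ($d = 17406 \left(-181\right) = -3150486$)
$\sqrt{\frac{1}{S{\left(-57,-190 \right)}} + d} = \sqrt{\frac{1}{-24 - \frac{18}{-57}} - 3150486} = \sqrt{\frac{1}{-24 - - \frac{6}{19}} - 3150486} = \sqrt{\frac{1}{-24 + \frac{6}{19}} - 3150486} = \sqrt{\frac{1}{- \frac{450}{19}} - 3150486} = \sqrt{- \frac{19}{450} - 3150486} = \sqrt{- \frac{1417718719}{450}} = \frac{i \sqrt{2835437438}}{30}$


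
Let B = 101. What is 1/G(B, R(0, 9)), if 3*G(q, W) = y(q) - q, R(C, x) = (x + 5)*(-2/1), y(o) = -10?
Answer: -1/37 ≈ -0.027027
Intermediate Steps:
R(C, x) = -10 - 2*x (R(C, x) = (5 + x)*(-2*1) = (5 + x)*(-2) = -10 - 2*x)
G(q, W) = -10/3 - q/3 (G(q, W) = (-10 - q)/3 = -10/3 - q/3)
1/G(B, R(0, 9)) = 1/(-10/3 - 1/3*101) = 1/(-10/3 - 101/3) = 1/(-37) = -1/37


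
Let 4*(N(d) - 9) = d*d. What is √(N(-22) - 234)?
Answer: 2*I*√26 ≈ 10.198*I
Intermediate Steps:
N(d) = 9 + d²/4 (N(d) = 9 + (d*d)/4 = 9 + d²/4)
√(N(-22) - 234) = √((9 + (¼)*(-22)²) - 234) = √((9 + (¼)*484) - 234) = √((9 + 121) - 234) = √(130 - 234) = √(-104) = 2*I*√26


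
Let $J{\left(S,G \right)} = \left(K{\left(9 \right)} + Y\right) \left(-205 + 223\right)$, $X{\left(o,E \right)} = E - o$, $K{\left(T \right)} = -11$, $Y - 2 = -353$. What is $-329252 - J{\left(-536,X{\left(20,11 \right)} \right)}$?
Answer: $-322736$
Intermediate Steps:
$Y = -351$ ($Y = 2 - 353 = -351$)
$J{\left(S,G \right)} = -6516$ ($J{\left(S,G \right)} = \left(-11 - 351\right) \left(-205 + 223\right) = \left(-362\right) 18 = -6516$)
$-329252 - J{\left(-536,X{\left(20,11 \right)} \right)} = -329252 - -6516 = -329252 + 6516 = -322736$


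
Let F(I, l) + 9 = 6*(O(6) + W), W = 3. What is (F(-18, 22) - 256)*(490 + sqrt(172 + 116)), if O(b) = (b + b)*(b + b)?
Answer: 302330 + 7404*sqrt(2) ≈ 3.1280e+5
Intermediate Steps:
O(b) = 4*b**2 (O(b) = (2*b)*(2*b) = 4*b**2)
F(I, l) = 873 (F(I, l) = -9 + 6*(4*6**2 + 3) = -9 + 6*(4*36 + 3) = -9 + 6*(144 + 3) = -9 + 6*147 = -9 + 882 = 873)
(F(-18, 22) - 256)*(490 + sqrt(172 + 116)) = (873 - 256)*(490 + sqrt(172 + 116)) = 617*(490 + sqrt(288)) = 617*(490 + 12*sqrt(2)) = 302330 + 7404*sqrt(2)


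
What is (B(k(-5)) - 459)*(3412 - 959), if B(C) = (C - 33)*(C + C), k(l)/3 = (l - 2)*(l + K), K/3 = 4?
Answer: 128686833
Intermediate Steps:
K = 12 (K = 3*4 = 12)
k(l) = 3*(-2 + l)*(12 + l) (k(l) = 3*((l - 2)*(l + 12)) = 3*((-2 + l)*(12 + l)) = 3*(-2 + l)*(12 + l))
B(C) = 2*C*(-33 + C) (B(C) = (-33 + C)*(2*C) = 2*C*(-33 + C))
(B(k(-5)) - 459)*(3412 - 959) = (2*(-72 + 3*(-5)² + 30*(-5))*(-33 + (-72 + 3*(-5)² + 30*(-5))) - 459)*(3412 - 959) = (2*(-72 + 3*25 - 150)*(-33 + (-72 + 3*25 - 150)) - 459)*2453 = (2*(-72 + 75 - 150)*(-33 + (-72 + 75 - 150)) - 459)*2453 = (2*(-147)*(-33 - 147) - 459)*2453 = (2*(-147)*(-180) - 459)*2453 = (52920 - 459)*2453 = 52461*2453 = 128686833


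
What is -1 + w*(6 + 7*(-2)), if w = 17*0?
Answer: -1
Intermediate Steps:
w = 0
-1 + w*(6 + 7*(-2)) = -1 + 0*(6 + 7*(-2)) = -1 + 0*(6 - 14) = -1 + 0*(-8) = -1 + 0 = -1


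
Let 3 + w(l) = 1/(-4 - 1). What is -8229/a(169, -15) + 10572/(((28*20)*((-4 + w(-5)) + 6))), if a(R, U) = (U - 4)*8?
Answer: 5108/133 ≈ 38.406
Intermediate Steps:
a(R, U) = -32 + 8*U (a(R, U) = (-4 + U)*8 = -32 + 8*U)
w(l) = -16/5 (w(l) = -3 + 1/(-4 - 1) = -3 + 1/(-5) = -3 - ⅕ = -16/5)
-8229/a(169, -15) + 10572/(((28*20)*((-4 + w(-5)) + 6))) = -8229/(-32 + 8*(-15)) + 10572/(((28*20)*((-4 - 16/5) + 6))) = -8229/(-32 - 120) + 10572/((560*(-36/5 + 6))) = -8229/(-152) + 10572/((560*(-6/5))) = -8229*(-1/152) + 10572/(-672) = 8229/152 + 10572*(-1/672) = 8229/152 - 881/56 = 5108/133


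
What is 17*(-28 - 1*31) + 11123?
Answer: 10120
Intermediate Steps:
17*(-28 - 1*31) + 11123 = 17*(-28 - 31) + 11123 = 17*(-59) + 11123 = -1003 + 11123 = 10120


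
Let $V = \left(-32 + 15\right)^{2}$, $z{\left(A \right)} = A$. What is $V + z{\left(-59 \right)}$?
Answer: $230$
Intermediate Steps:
$V = 289$ ($V = \left(-17\right)^{2} = 289$)
$V + z{\left(-59 \right)} = 289 - 59 = 230$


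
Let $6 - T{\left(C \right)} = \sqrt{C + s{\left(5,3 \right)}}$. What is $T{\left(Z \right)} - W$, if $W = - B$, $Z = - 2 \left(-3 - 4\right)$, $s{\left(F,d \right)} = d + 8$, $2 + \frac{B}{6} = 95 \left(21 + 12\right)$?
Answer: $18799$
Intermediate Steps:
$B = 18798$ ($B = -12 + 6 \cdot 95 \left(21 + 12\right) = -12 + 6 \cdot 95 \cdot 33 = -12 + 6 \cdot 3135 = -12 + 18810 = 18798$)
$s{\left(F,d \right)} = 8 + d$
$Z = 14$ ($Z = \left(-2\right) \left(-7\right) = 14$)
$T{\left(C \right)} = 6 - \sqrt{11 + C}$ ($T{\left(C \right)} = 6 - \sqrt{C + \left(8 + 3\right)} = 6 - \sqrt{C + 11} = 6 - \sqrt{11 + C}$)
$W = -18798$ ($W = \left(-1\right) 18798 = -18798$)
$T{\left(Z \right)} - W = \left(6 - \sqrt{11 + 14}\right) - -18798 = \left(6 - \sqrt{25}\right) + 18798 = \left(6 - 5\right) + 18798 = 1 + 18798 = 18799$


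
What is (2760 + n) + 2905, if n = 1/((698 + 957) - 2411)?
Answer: 4282739/756 ≈ 5665.0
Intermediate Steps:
n = -1/756 (n = 1/(1655 - 2411) = 1/(-756) = -1/756 ≈ -0.0013228)
(2760 + n) + 2905 = (2760 - 1/756) + 2905 = 2086559/756 + 2905 = 4282739/756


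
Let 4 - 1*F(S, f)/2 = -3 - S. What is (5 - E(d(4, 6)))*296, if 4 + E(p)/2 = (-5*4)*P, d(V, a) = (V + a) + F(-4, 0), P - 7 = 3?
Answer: 122248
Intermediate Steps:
P = 10 (P = 7 + 3 = 10)
F(S, f) = 14 + 2*S (F(S, f) = 8 - 2*(-3 - S) = 8 + (6 + 2*S) = 14 + 2*S)
d(V, a) = 6 + V + a (d(V, a) = (V + a) + (14 + 2*(-4)) = (V + a) + (14 - 8) = (V + a) + 6 = 6 + V + a)
E(p) = -408 (E(p) = -8 + 2*(-5*4*10) = -8 + 2*(-20*10) = -8 + 2*(-200) = -8 - 400 = -408)
(5 - E(d(4, 6)))*296 = (5 - 1*(-408))*296 = (5 + 408)*296 = 413*296 = 122248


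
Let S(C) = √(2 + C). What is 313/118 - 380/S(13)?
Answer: 313/118 - 76*√15/3 ≈ -95.463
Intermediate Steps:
313/118 - 380/S(13) = 313/118 - 380/√(2 + 13) = 313*(1/118) - 380*√15/15 = 313/118 - 76*√15/3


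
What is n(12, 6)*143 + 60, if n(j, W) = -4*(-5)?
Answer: 2920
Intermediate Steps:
n(j, W) = 20
n(12, 6)*143 + 60 = 20*143 + 60 = 2860 + 60 = 2920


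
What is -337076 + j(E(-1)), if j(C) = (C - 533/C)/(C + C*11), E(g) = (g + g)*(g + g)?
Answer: -64719109/192 ≈ -3.3708e+5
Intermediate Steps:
E(g) = 4*g² (E(g) = (2*g)*(2*g) = 4*g²)
j(C) = (C - 533/C)/(12*C) (j(C) = (C - 533/C)/(C + 11*C) = (C - 533/C)/((12*C)) = (C - 533/C)*(1/(12*C)) = (C - 533/C)/(12*C))
-337076 + j(E(-1)) = -337076 + (-533 + (4*(-1)²)²)/(12*(4*(-1)²)²) = -337076 + (-533 + (4*1)²)/(12*(4*1)²) = -337076 + (1/12)*(-533 + 4²)/4² = -337076 + (1/12)*(1/16)*(-533 + 16) = -337076 + (1/12)*(1/16)*(-517) = -337076 - 517/192 = -64719109/192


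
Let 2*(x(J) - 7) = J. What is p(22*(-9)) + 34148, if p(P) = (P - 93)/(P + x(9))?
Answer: 12737786/373 ≈ 34150.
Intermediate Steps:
x(J) = 7 + J/2
p(P) = (-93 + P)/(23/2 + P) (p(P) = (P - 93)/(P + (7 + (½)*9)) = (-93 + P)/(P + (7 + 9/2)) = (-93 + P)/(P + 23/2) = (-93 + P)/(23/2 + P))
p(22*(-9)) + 34148 = 2*(-93 + 22*(-9))/(23 + 2*(22*(-9))) + 34148 = 2*(-93 - 198)/(23 + 2*(-198)) + 34148 = 2*(-291)/(23 - 396) + 34148 = 2*(-291)/(-373) + 34148 = 2*(-1/373)*(-291) + 34148 = 582/373 + 34148 = 12737786/373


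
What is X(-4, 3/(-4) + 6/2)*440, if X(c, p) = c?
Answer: -1760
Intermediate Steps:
X(-4, 3/(-4) + 6/2)*440 = -4*440 = -1760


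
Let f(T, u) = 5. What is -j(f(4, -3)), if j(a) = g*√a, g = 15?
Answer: -15*√5 ≈ -33.541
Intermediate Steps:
j(a) = 15*√a
-j(f(4, -3)) = -15*√5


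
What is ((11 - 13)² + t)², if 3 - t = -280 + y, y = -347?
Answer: 401956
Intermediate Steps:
t = 630 (t = 3 - (-280 - 347) = 3 - 1*(-627) = 3 + 627 = 630)
((11 - 13)² + t)² = ((11 - 13)² + 630)² = ((-2)² + 630)² = (4 + 630)² = 634² = 401956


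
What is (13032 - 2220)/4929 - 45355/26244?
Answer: 378587/813564 ≈ 0.46534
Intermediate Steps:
(13032 - 2220)/4929 - 45355/26244 = 10812*(1/4929) - 45355*1/26244 = 68/31 - 45355/26244 = 378587/813564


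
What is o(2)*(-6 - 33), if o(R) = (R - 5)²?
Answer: -351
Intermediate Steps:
o(R) = (-5 + R)²
o(2)*(-6 - 33) = (-5 + 2)²*(-6 - 33) = (-3)²*(-39) = 9*(-39) = -351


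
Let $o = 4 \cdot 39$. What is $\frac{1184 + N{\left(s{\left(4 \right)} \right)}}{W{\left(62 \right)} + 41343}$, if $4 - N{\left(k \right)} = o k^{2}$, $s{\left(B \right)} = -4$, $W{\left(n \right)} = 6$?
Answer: $- \frac{436}{13783} \approx -0.031633$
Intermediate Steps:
$o = 156$
$N{\left(k \right)} = 4 - 156 k^{2}$
$\frac{1184 + N{\left(s{\left(4 \right)} \right)}}{W{\left(62 \right)} + 41343} = \frac{1184 + \left(4 - 156 \left(-4\right)^{2}\right)}{6 + 41343} = \frac{1184 + \left(4 - 2496\right)}{41349} = \left(1184 + \left(4 - 2496\right)\right) \frac{1}{41349} = \left(1184 - 2492\right) \frac{1}{41349} = \left(-1308\right) \frac{1}{41349} = - \frac{436}{13783}$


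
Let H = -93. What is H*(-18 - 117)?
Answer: 12555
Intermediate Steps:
H*(-18 - 117) = -93*(-18 - 117) = -93*(-135) = 12555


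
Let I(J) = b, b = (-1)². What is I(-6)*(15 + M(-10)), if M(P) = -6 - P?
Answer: 19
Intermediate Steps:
b = 1
I(J) = 1
I(-6)*(15 + M(-10)) = 1*(15 + (-6 - 1*(-10))) = 1*(15 + (-6 + 10)) = 1*(15 + 4) = 1*19 = 19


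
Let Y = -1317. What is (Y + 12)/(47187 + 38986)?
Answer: -1305/86173 ≈ -0.015144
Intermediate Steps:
(Y + 12)/(47187 + 38986) = (-1317 + 12)/(47187 + 38986) = -1305/86173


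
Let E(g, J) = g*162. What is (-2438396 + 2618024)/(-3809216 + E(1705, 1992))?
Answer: -89814/1766503 ≈ -0.050843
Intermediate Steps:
E(g, J) = 162*g
(-2438396 + 2618024)/(-3809216 + E(1705, 1992)) = (-2438396 + 2618024)/(-3809216 + 162*1705) = 179628/(-3809216 + 276210) = 179628/(-3533006) = 179628*(-1/3533006) = -89814/1766503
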